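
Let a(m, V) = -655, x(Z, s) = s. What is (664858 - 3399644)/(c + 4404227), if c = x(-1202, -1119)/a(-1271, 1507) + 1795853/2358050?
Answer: -844787838676300/1360486522521183 ≈ -0.62094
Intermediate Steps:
c = 762988333/308904550 (c = -1119/(-655) + 1795853/2358050 = -1119*(-1/655) + 1795853*(1/2358050) = 1119/655 + 1795853/2358050 = 762988333/308904550 ≈ 2.4700)
(664858 - 3399644)/(c + 4404227) = (664858 - 3399644)/(762988333/308904550 + 4404227) = -2734786/1360486522521183/308904550 = -2734786*308904550/1360486522521183 = -844787838676300/1360486522521183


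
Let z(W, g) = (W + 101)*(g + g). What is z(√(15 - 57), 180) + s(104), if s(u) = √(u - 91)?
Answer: 36360 + √13 + 360*I*√42 ≈ 36364.0 + 2333.1*I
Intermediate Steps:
s(u) = √(-91 + u)
z(W, g) = 2*g*(101 + W) (z(W, g) = (101 + W)*(2*g) = 2*g*(101 + W))
z(√(15 - 57), 180) + s(104) = 2*180*(101 + √(15 - 57)) + √(-91 + 104) = 2*180*(101 + √(-42)) + √13 = 2*180*(101 + I*√42) + √13 = (36360 + 360*I*√42) + √13 = 36360 + √13 + 360*I*√42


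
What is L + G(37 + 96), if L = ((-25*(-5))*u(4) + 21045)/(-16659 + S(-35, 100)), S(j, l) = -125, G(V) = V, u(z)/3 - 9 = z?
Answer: 137897/1049 ≈ 131.46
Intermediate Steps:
u(z) = 27 + 3*z
L = -1620/1049 (L = ((-25*(-5))*(27 + 3*4) + 21045)/(-16659 - 125) = (125*(27 + 12) + 21045)/(-16784) = (125*39 + 21045)*(-1/16784) = (4875 + 21045)*(-1/16784) = 25920*(-1/16784) = -1620/1049 ≈ -1.5443)
L + G(37 + 96) = -1620/1049 + (37 + 96) = -1620/1049 + 133 = 137897/1049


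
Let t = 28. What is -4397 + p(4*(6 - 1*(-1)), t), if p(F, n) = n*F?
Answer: -3613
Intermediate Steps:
p(F, n) = F*n
-4397 + p(4*(6 - 1*(-1)), t) = -4397 + (4*(6 - 1*(-1)))*28 = -4397 + (4*(6 + 1))*28 = -4397 + (4*7)*28 = -4397 + 28*28 = -4397 + 784 = -3613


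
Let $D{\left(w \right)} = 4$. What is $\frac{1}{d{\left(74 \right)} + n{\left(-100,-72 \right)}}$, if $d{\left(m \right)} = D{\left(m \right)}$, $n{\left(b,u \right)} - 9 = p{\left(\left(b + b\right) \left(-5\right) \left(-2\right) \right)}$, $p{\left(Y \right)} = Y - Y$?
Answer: $\frac{1}{13} \approx 0.076923$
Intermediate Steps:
$p{\left(Y \right)} = 0$
$n{\left(b,u \right)} = 9$ ($n{\left(b,u \right)} = 9 + 0 = 9$)
$d{\left(m \right)} = 4$
$\frac{1}{d{\left(74 \right)} + n{\left(-100,-72 \right)}} = \frac{1}{4 + 9} = \frac{1}{13}$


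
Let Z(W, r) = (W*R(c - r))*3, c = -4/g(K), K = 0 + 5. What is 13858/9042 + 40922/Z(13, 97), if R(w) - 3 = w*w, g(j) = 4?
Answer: 927039193/564632211 ≈ 1.6418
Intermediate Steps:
K = 5
c = -1 (c = -4/4 = -4*1/4 = -1)
R(w) = 3 + w**2 (R(w) = 3 + w*w = 3 + w**2)
Z(W, r) = 3*W*(3 + (-1 - r)**2) (Z(W, r) = (W*(3 + (-1 - r)**2))*3 = 3*W*(3 + (-1 - r)**2))
13858/9042 + 40922/Z(13, 97) = 13858/9042 + 40922/((3*13*(3 + (1 + 97)**2))) = 13858*(1/9042) + 40922/((3*13*(3 + 98**2))) = 6929/4521 + 40922/((3*13*(3 + 9604))) = 6929/4521 + 40922/((3*13*9607)) = 6929/4521 + 40922/374673 = 927039193/564632211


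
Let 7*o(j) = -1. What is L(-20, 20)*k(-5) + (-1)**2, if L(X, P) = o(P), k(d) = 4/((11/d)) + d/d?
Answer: 86/77 ≈ 1.1169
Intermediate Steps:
k(d) = 1 + 4*d/11 (k(d) = 4*(d/11) + 1 = 4*d/11 + 1 = 1 + 4*d/11)
o(j) = -1/7 (o(j) = (1/7)*(-1) = -1/7)
L(X, P) = -1/7
L(-20, 20)*k(-5) + (-1)**2 = -(1 + (4/11)*(-5))/7 + (-1)**2 = -(1 - 20/11)/7 + 1 = -1/7*(-9/11) + 1 = 9/77 + 1 = 86/77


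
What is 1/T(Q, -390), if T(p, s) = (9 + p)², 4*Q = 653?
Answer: 16/474721 ≈ 3.3704e-5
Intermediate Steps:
Q = 653/4 (Q = (¼)*653 = 653/4 ≈ 163.25)
1/T(Q, -390) = 1/((9 + 653/4)²) = 1/((689/4)²) = 1/(474721/16) = 16/474721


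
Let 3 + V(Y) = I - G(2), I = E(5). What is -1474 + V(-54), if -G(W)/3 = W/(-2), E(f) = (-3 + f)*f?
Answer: -1470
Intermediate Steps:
E(f) = f*(-3 + f)
G(W) = 3*W/2 (G(W) = -3*W/(-2) = -3*W*(-1)/2 = -(-3)*W/2 = 3*W/2)
I = 10 (I = 5*(-3 + 5) = 5*2 = 10)
V(Y) = 4 (V(Y) = -3 + (10 - 3*2/2) = -3 + (10 - 1*3) = -3 + (10 - 3) = -3 + 7 = 4)
-1474 + V(-54) = -1474 + 4 = -1470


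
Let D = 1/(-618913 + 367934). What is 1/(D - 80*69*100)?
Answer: -250979/138540408001 ≈ -1.8116e-6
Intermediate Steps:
D = -1/250979 (D = 1/(-250979) = -1/250979 ≈ -3.9844e-6)
1/(D - 80*69*100) = 1/(-1/250979 - 80*69*100) = 1/(-1/250979 - 5520*100) = 1/(-1/250979 - 552000) = 1/(-138540408001/250979) = -250979/138540408001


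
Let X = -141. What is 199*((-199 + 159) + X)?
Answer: -36019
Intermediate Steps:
199*((-199 + 159) + X) = 199*((-199 + 159) - 141) = 199*(-40 - 141) = 199*(-181) = -36019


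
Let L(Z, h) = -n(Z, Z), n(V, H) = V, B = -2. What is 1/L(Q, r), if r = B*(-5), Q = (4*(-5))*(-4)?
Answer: -1/80 ≈ -0.012500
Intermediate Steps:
Q = 80 (Q = -20*(-4) = 80)
r = 10 (r = -2*(-5) = 10)
L(Z, h) = -Z
1/L(Q, r) = 1/(-1*80) = 1/(-80) = -1/80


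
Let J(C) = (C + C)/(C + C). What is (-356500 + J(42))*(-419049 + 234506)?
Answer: 65789394957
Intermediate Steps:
J(C) = 1 (J(C) = (2*C)/((2*C)) = (2*C)*(1/(2*C)) = 1)
(-356500 + J(42))*(-419049 + 234506) = (-356500 + 1)*(-419049 + 234506) = -356499*(-184543) = 65789394957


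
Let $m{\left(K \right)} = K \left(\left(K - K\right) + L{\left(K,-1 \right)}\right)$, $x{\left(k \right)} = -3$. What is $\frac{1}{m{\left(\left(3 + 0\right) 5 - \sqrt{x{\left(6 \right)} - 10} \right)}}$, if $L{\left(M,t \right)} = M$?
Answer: $\frac{1}{\left(15 - i \sqrt{13}\right)^{2}} \approx 0.0037427 + 0.0019096 i$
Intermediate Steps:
$m{\left(K \right)} = K^{2}$ ($m{\left(K \right)} = K \left(\left(K - K\right) + K\right) = K \left(0 + K\right) = K K = K^{2}$)
$\frac{1}{m{\left(\left(3 + 0\right) 5 - \sqrt{x{\left(6 \right)} - 10} \right)}} = \frac{1}{\left(\left(3 + 0\right) 5 - \sqrt{-3 - 10}\right)^{2}} = \frac{1}{\left(3 \cdot 5 - \sqrt{-13}\right)^{2}} = \frac{1}{\left(15 - i \sqrt{13}\right)^{2}}$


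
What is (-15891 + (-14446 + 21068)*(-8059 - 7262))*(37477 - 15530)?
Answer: -2226996173691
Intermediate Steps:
(-15891 + (-14446 + 21068)*(-8059 - 7262))*(37477 - 15530) = (-15891 + 6622*(-15321))*21947 = (-15891 - 101455662)*21947 = -101471553*21947 = -2226996173691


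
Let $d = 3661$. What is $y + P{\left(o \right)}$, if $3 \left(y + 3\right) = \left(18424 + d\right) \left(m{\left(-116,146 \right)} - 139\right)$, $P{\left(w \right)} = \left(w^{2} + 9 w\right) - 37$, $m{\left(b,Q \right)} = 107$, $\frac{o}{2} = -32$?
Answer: $- \frac{696280}{3} \approx -2.3209 \cdot 10^{5}$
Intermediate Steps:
$o = -64$ ($o = 2 \left(-32\right) = -64$)
$P{\left(w \right)} = -37 + w^{2} + 9 w$
$y = - \frac{706729}{3}$ ($y = -3 + \frac{\left(18424 + 3661\right) \left(107 - 139\right)}{3} = -3 + \frac{22085 \left(-32\right)}{3} = -3 + \frac{1}{3} \left(-706720\right) = -3 - \frac{706720}{3} = - \frac{706729}{3} \approx -2.3558 \cdot 10^{5}$)
$y + P{\left(o \right)} = - \frac{706729}{3} + \left(-37 + \left(-64\right)^{2} + 9 \left(-64\right)\right) = - \frac{706729}{3} - -3483 = - \frac{706729}{3} + 3483 = - \frac{696280}{3}$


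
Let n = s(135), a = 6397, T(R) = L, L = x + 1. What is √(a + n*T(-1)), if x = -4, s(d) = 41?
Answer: √6274 ≈ 79.209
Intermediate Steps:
L = -3 (L = -4 + 1 = -3)
T(R) = -3
n = 41
√(a + n*T(-1)) = √(6397 + 41*(-3)) = √(6397 - 123) = √6274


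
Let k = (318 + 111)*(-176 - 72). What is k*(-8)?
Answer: 851136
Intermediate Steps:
k = -106392 (k = 429*(-248) = -106392)
k*(-8) = -106392*(-8) = 851136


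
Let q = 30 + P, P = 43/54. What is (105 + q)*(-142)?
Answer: -520643/27 ≈ -19283.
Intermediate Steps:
P = 43/54 (P = 43*(1/54) = 43/54 ≈ 0.79630)
q = 1663/54 (q = 30 + 43/54 = 1663/54 ≈ 30.796)
(105 + q)*(-142) = (105 + 1663/54)*(-142) = (7333/54)*(-142) = -520643/27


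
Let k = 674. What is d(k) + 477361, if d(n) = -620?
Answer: 476741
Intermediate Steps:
d(k) + 477361 = -620 + 477361 = 476741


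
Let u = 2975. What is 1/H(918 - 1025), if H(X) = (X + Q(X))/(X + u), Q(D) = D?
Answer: -1434/107 ≈ -13.402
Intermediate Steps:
H(X) = 2*X/(2975 + X) (H(X) = (X + X)/(X + 2975) = (2*X)/(2975 + X) = 2*X/(2975 + X))
1/H(918 - 1025) = 1/(2*(918 - 1025)/(2975 + (918 - 1025))) = 1/(2*(-107)/(2975 - 107)) = 1/(2*(-107)/2868) = 1/(2*(-107)*(1/2868)) = 1/(-107/1434) = -1434/107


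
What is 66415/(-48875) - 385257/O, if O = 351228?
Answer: -2810416233/1144417900 ≈ -2.4558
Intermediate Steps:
66415/(-48875) - 385257/O = 66415/(-48875) - 385257/351228 = 66415*(-1/48875) - 385257*1/351228 = -13283/9775 - 128419/117076 = -2810416233/1144417900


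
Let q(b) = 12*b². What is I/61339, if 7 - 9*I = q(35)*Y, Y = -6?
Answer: 88207/552051 ≈ 0.15978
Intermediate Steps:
I = 88207/9 (I = 7/9 - 12*35²*(-6)/9 = 7/9 - 12*1225*(-6)/9 = 7/9 - 4900*(-6)/3 = 7/9 - ⅑*(-88200) = 7/9 + 9800 = 88207/9 ≈ 9800.8)
I/61339 = (88207/9)/61339 = (88207/9)*(1/61339) = 88207/552051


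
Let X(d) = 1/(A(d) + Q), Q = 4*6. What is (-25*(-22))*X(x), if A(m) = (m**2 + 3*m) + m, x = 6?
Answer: 275/42 ≈ 6.5476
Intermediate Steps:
A(m) = m**2 + 4*m
Q = 24
X(d) = 1/(24 + d*(4 + d)) (X(d) = 1/(d*(4 + d) + 24) = 1/(24 + d*(4 + d)))
(-25*(-22))*X(x) = (-25*(-22))/(24 + 6*(4 + 6)) = 550/(24 + 6*10) = 550/(24 + 60) = 550/84 = 550*(1/84) = 275/42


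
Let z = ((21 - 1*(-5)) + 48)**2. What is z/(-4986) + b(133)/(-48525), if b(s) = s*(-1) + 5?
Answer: -44180782/40324275 ≈ -1.0956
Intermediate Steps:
z = 5476 (z = ((21 + 5) + 48)**2 = (26 + 48)**2 = 74**2 = 5476)
b(s) = 5 - s (b(s) = -s + 5 = 5 - s)
z/(-4986) + b(133)/(-48525) = 5476/(-4986) + (5 - 1*133)/(-48525) = 5476*(-1/4986) + (5 - 133)*(-1/48525) = -2738/2493 - 128*(-1/48525) = -2738/2493 + 128/48525 = -44180782/40324275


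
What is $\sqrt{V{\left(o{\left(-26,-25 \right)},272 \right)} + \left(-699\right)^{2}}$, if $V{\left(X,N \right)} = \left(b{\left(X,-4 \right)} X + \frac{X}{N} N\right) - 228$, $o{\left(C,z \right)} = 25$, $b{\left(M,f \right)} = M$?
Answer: $\sqrt{489023} \approx 699.3$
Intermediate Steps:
$V{\left(X,N \right)} = -228 + X + X^{2}$ ($V{\left(X,N \right)} = \left(X X + \frac{X}{N} N\right) - 228 = \left(X^{2} + X\right) - 228 = \left(X + X^{2}\right) - 228 = -228 + X + X^{2}$)
$\sqrt{V{\left(o{\left(-26,-25 \right)},272 \right)} + \left(-699\right)^{2}} = \sqrt{\left(-228 + 25 + 25^{2}\right) + \left(-699\right)^{2}} = \sqrt{\left(-228 + 25 + 625\right) + 488601} = \sqrt{422 + 488601} = \sqrt{489023}$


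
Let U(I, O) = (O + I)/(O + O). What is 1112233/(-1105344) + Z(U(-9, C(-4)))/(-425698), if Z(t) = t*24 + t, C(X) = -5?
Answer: -33822432191/33610195008 ≈ -1.0063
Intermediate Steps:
U(I, O) = (I + O)/(2*O) (U(I, O) = (I + O)/((2*O)) = (I + O)*(1/(2*O)) = (I + O)/(2*O))
Z(t) = 25*t (Z(t) = 24*t + t = 25*t)
1112233/(-1105344) + Z(U(-9, C(-4)))/(-425698) = 1112233/(-1105344) + (25*((1/2)*(-9 - 5)/(-5)))/(-425698) = 1112233*(-1/1105344) + (25*((1/2)*(-1/5)*(-14)))*(-1/425698) = -1112233/1105344 + (25*(7/5))*(-1/425698) = -1112233/1105344 + 35*(-1/425698) = -1112233/1105344 - 5/60814 = -33822432191/33610195008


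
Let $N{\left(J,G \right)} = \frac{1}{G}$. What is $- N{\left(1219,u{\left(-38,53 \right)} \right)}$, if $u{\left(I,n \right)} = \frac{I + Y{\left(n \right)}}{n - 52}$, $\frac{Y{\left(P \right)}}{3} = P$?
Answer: $- \frac{1}{121} \approx -0.0082645$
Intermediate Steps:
$Y{\left(P \right)} = 3 P$
$u{\left(I,n \right)} = \frac{I + 3 n}{-52 + n}$ ($u{\left(I,n \right)} = \frac{I + 3 n}{n - 52} = \frac{I + 3 n}{-52 + n}$)
$- N{\left(1219,u{\left(-38,53 \right)} \right)} = - \frac{1}{\frac{1}{-52 + 53} \left(-38 + 3 \cdot 53\right)} = - \frac{1}{1^{-1} \left(-38 + 159\right)} = - \frac{1}{1 \cdot 121} = - \frac{1}{121}$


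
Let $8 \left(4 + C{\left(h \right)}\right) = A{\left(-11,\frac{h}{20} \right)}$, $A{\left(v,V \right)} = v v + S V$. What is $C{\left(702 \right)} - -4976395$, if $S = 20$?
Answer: $\frac{39811951}{8} \approx 4.9765 \cdot 10^{6}$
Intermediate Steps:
$A{\left(v,V \right)} = v^{2} + 20 V$ ($A{\left(v,V \right)} = v v + 20 V = v^{2} + 20 V$)
$C{\left(h \right)} = \frac{89}{8} + \frac{h}{8}$ ($C{\left(h \right)} = -4 + \frac{\left(-11\right)^{2} + 20 \frac{h}{20}}{8} = -4 + \frac{121 + 20 h \frac{1}{20}}{8} = -4 + \frac{121 + 20 \frac{h}{20}}{8} = -4 + \frac{121 + h}{8} = -4 + \left(\frac{121}{8} + \frac{h}{8}\right) = \frac{89}{8} + \frac{h}{8}$)
$C{\left(702 \right)} - -4976395 = \left(\frac{89}{8} + \frac{1}{8} \cdot 702\right) - -4976395 = \left(\frac{89}{8} + \frac{351}{4}\right) + 4976395 = \frac{791}{8} + 4976395 = \frac{39811951}{8}$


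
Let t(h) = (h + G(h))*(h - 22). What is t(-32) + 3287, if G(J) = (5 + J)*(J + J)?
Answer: -88297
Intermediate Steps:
G(J) = 2*J*(5 + J) (G(J) = (5 + J)*(2*J) = 2*J*(5 + J))
t(h) = (-22 + h)*(h + 2*h*(5 + h)) (t(h) = (h + 2*h*(5 + h))*(h - 22) = (h + 2*h*(5 + h))*(-22 + h) = (-22 + h)*(h + 2*h*(5 + h)))
t(-32) + 3287 = -32*(-242 - 33*(-32) + 2*(-32)²) + 3287 = -32*(-242 + 1056 + 2*1024) + 3287 = -32*(-242 + 1056 + 2048) + 3287 = -32*2862 + 3287 = -91584 + 3287 = -88297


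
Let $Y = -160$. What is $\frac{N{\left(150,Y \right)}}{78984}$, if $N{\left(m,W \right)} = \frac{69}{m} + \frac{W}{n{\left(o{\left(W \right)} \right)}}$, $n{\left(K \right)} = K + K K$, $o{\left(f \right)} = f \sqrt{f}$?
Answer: $\frac{10468447}{1797325238800} - \frac{i \sqrt{10}}{12940741719360} \approx 5.8245 \cdot 10^{-6} - 2.4437 \cdot 10^{-13} i$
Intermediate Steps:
$o{\left(f \right)} = f^{\frac{3}{2}}$
$n{\left(K \right)} = K + K^{2}$
$N{\left(m,W \right)} = \frac{69}{m} + \frac{1}{\sqrt{W} \left(1 + W^{\frac{3}{2}}\right)}$ ($N{\left(m,W \right)} = \frac{69}{m} + \frac{W}{W^{\frac{3}{2}} \left(1 + W^{\frac{3}{2}}\right)} = \frac{69}{m} + W \frac{1}{W^{\frac{3}{2}} \left(1 + W^{\frac{3}{2}}\right)} = \frac{69}{m} + \frac{1}{\sqrt{W} \left(1 + W^{\frac{3}{2}}\right)}$)
$\frac{N{\left(150,Y \right)}}{78984} = \frac{\frac{1}{150} \frac{1}{\sqrt{-160} + \left(-160\right)^{2}} \left(150 + 69 \sqrt{-160} + 69 \left(-160\right)^{2}\right)}{78984} = \frac{150 + 69 \cdot 4 i \sqrt{10} + 69 \cdot 25600}{150 \left(4 i \sqrt{10} + 25600\right)} \frac{1}{78984} = \frac{150 + 276 i \sqrt{10} + 1766400}{150 \left(25600 + 4 i \sqrt{10}\right)} \frac{1}{78984} = \frac{1766550 + 276 i \sqrt{10}}{150 \left(25600 + 4 i \sqrt{10}\right)} \frac{1}{78984} = \frac{1766550 + 276 i \sqrt{10}}{11847600 \left(25600 + 4 i \sqrt{10}\right)}$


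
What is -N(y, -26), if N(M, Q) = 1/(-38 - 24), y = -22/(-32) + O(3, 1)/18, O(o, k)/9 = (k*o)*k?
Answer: 1/62 ≈ 0.016129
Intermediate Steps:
O(o, k) = 9*o*k**2 (O(o, k) = 9*((k*o)*k) = 9*(o*k**2) = 9*o*k**2)
y = 35/16 (y = -22/(-32) + (9*3*1**2)/18 = -22*(-1/32) + (9*3*1)*(1/18) = 11/16 + 27*(1/18) = 11/16 + 3/2 = 35/16 ≈ 2.1875)
N(M, Q) = -1/62 (N(M, Q) = 1/(-62) = -1/62)
-N(y, -26) = -1*(-1/62) = 1/62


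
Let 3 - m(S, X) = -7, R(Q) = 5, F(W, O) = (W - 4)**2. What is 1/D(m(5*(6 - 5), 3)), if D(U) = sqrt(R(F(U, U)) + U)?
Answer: sqrt(15)/15 ≈ 0.25820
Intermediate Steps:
F(W, O) = (-4 + W)**2
m(S, X) = 10 (m(S, X) = 3 - 1*(-7) = 3 + 7 = 10)
D(U) = sqrt(5 + U)
1/D(m(5*(6 - 5), 3)) = 1/(sqrt(5 + 10)) = 1/(sqrt(15)) = sqrt(15)/15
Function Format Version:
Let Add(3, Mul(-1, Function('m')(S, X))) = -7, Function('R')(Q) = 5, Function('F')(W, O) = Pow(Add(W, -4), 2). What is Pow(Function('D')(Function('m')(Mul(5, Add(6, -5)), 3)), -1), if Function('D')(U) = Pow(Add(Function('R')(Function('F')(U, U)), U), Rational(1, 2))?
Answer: Mul(Rational(1, 15), Pow(15, Rational(1, 2))) ≈ 0.25820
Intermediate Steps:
Function('F')(W, O) = Pow(Add(-4, W), 2)
Function('m')(S, X) = 10 (Function('m')(S, X) = Add(3, Mul(-1, -7)) = Add(3, 7) = 10)
Function('D')(U) = Pow(Add(5, U), Rational(1, 2))
Pow(Function('D')(Function('m')(Mul(5, Add(6, -5)), 3)), -1) = Pow(Pow(Add(5, 10), Rational(1, 2)), -1) = Pow(Pow(15, Rational(1, 2)), -1) = Mul(Rational(1, 15), Pow(15, Rational(1, 2)))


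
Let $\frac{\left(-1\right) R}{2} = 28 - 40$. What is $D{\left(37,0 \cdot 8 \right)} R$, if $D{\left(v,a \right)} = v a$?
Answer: $0$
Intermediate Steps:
$D{\left(v,a \right)} = a v$
$R = 24$ ($R = - 2 \left(28 - 40\right) = \left(-2\right) \left(-12\right) = 24$)
$D{\left(37,0 \cdot 8 \right)} R = 0 \cdot 8 \cdot 37 \cdot 24 = 0 \cdot 37 \cdot 24 = 0 \cdot 24 = 0$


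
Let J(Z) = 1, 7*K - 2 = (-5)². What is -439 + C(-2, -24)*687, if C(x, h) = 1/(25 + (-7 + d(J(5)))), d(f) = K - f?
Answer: -59285/146 ≈ -406.06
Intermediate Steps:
K = 27/7 (K = 2/7 + (⅐)*(-5)² = 2/7 + (⅐)*25 = 2/7 + 25/7 = 27/7 ≈ 3.8571)
d(f) = 27/7 - f
C(x, h) = 7/146 (C(x, h) = 1/(25 + (-7 + (27/7 - 1*1))) = 1/(25 + (-7 + (27/7 - 1))) = 1/(25 + (-7 + 20/7)) = 1/(25 - 29/7) = 1/(146/7) = 7/146)
-439 + C(-2, -24)*687 = -439 + (7/146)*687 = -439 + 4809/146 = -59285/146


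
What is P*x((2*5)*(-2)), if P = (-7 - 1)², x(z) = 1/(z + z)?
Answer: -8/5 ≈ -1.6000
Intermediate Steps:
x(z) = 1/(2*z)
P = 64 (P = (-8)² = 64)
P*x((2*5)*(-2)) = 64*(1/(2*(((2*5)*(-2))))) = 64*(1/(2*((10*(-2))))) = 64*((½)/(-20)) = 64*((½)*(-1/20)) = 64*(-1/40) = -8/5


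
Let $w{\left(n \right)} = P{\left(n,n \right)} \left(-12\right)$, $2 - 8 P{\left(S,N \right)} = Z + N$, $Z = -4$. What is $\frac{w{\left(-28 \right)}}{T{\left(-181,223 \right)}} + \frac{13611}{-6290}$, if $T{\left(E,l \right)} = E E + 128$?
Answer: $- \frac{149324323}{68957270} \approx -2.1655$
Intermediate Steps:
$P{\left(S,N \right)} = \frac{3}{4} - \frac{N}{8}$ ($P{\left(S,N \right)} = \frac{1}{4} - \frac{-4 + N}{8} = \frac{1}{4} - \left(- \frac{1}{2} + \frac{N}{8}\right) = \frac{3}{4} - \frac{N}{8}$)
$w{\left(n \right)} = -9 + \frac{3 n}{2}$ ($w{\left(n \right)} = \left(\frac{3}{4} - \frac{n}{8}\right) \left(-12\right) = -9 + \frac{3 n}{2}$)
$T{\left(E,l \right)} = 128 + E^{2}$ ($T{\left(E,l \right)} = E^{2} + 128 = 128 + E^{2}$)
$\frac{w{\left(-28 \right)}}{T{\left(-181,223 \right)}} + \frac{13611}{-6290} = \frac{-9 + \frac{3}{2} \left(-28\right)}{128 + \left(-181\right)^{2}} + \frac{13611}{-6290} = \frac{-9 - 42}{128 + 32761} + 13611 \left(- \frac{1}{6290}\right) = - \frac{51}{32889} - \frac{13611}{6290} = \left(-51\right) \frac{1}{32889} - \frac{13611}{6290} = - \frac{17}{10963} - \frac{13611}{6290} = - \frac{149324323}{68957270}$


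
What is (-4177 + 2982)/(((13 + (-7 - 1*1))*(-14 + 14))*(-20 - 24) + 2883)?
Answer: -1195/2883 ≈ -0.41450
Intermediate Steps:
(-4177 + 2982)/(((13 + (-7 - 1*1))*(-14 + 14))*(-20 - 24) + 2883) = -1195/(((13 + (-7 - 1))*0)*(-44) + 2883) = -1195/(((13 - 8)*0)*(-44) + 2883) = -1195/((5*0)*(-44) + 2883) = -1195/(0*(-44) + 2883) = -1195/(0 + 2883) = -1195/2883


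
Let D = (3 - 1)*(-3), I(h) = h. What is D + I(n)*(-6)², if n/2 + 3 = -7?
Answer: -726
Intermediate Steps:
n = -20 (n = -6 + 2*(-7) = -6 - 14 = -20)
D = -6 (D = 2*(-3) = -6)
D + I(n)*(-6)² = -6 - 20*(-6)² = -6 - 20*36 = -6 - 720 = -726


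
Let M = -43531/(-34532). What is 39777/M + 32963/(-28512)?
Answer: 39162059914015/1241155872 ≈ 31553.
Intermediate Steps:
M = 43531/34532 (M = -43531*(-1/34532) = 43531/34532 ≈ 1.2606)
39777/M + 32963/(-28512) = 39777/(43531/34532) + 32963/(-28512) = 39777*(34532/43531) + 32963*(-1/28512) = 1373579364/43531 - 32963/28512 = 39162059914015/1241155872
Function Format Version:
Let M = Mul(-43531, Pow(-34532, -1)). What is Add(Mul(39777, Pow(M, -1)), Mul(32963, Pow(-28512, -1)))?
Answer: Rational(39162059914015, 1241155872) ≈ 31553.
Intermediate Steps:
M = Rational(43531, 34532) (M = Mul(-43531, Rational(-1, 34532)) = Rational(43531, 34532) ≈ 1.2606)
Add(Mul(39777, Pow(M, -1)), Mul(32963, Pow(-28512, -1))) = Add(Mul(39777, Pow(Rational(43531, 34532), -1)), Mul(32963, Pow(-28512, -1))) = Add(Mul(39777, Rational(34532, 43531)), Mul(32963, Rational(-1, 28512))) = Add(Rational(1373579364, 43531), Rational(-32963, 28512)) = Rational(39162059914015, 1241155872)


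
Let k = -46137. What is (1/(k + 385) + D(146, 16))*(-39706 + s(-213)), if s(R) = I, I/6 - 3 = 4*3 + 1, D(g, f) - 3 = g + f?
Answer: -149509509595/22876 ≈ -6.5356e+6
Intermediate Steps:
D(g, f) = 3 + f + g (D(g, f) = 3 + (g + f) = 3 + (f + g) = 3 + f + g)
I = 96 (I = 18 + 6*(4*3 + 1) = 18 + 6*(12 + 1) = 18 + 6*13 = 18 + 78 = 96)
s(R) = 96
(1/(k + 385) + D(146, 16))*(-39706 + s(-213)) = (1/(-46137 + 385) + (3 + 16 + 146))*(-39706 + 96) = (1/(-45752) + 165)*(-39610) = (-1/45752 + 165)*(-39610) = (7549079/45752)*(-39610) = -149509509595/22876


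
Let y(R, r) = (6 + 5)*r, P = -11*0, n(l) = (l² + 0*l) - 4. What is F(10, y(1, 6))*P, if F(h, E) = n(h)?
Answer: 0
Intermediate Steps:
n(l) = -4 + l² (n(l) = (l² + 0) - 4 = l² - 4 = -4 + l²)
P = 0
y(R, r) = 11*r
F(h, E) = -4 + h²
F(10, y(1, 6))*P = (-4 + 10²)*0 = (-4 + 100)*0 = 96*0 = 0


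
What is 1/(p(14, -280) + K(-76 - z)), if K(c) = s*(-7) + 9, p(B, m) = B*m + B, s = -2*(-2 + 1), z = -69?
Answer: -1/3911 ≈ -0.00025569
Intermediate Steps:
s = 2 (s = -2*(-1) = 2)
p(B, m) = B + B*m
K(c) = -5 (K(c) = 2*(-7) + 9 = -14 + 9 = -5)
1/(p(14, -280) + K(-76 - z)) = 1/(14*(1 - 280) - 5) = 1/(14*(-279) - 5) = 1/(-3906 - 5) = 1/(-3911) = -1/3911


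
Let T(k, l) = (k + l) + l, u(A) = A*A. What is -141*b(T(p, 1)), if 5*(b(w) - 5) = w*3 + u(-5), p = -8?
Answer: -4512/5 ≈ -902.40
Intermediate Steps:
u(A) = A**2
T(k, l) = k + 2*l
b(w) = 10 + 3*w/5 (b(w) = 5 + (w*3 + (-5)**2)/5 = 5 + (3*w + 25)/5 = 5 + (25 + 3*w)/5 = 5 + (5 + 3*w/5) = 10 + 3*w/5)
-141*b(T(p, 1)) = -141*(10 + 3*(-8 + 2*1)/5) = -141*(10 + 3*(-8 + 2)/5) = -141*(10 + (3/5)*(-6)) = -141*(10 - 18/5) = -141*32/5 = -4512/5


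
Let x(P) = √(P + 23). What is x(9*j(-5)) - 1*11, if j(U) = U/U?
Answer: -11 + 4*√2 ≈ -5.3431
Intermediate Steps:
j(U) = 1
x(P) = √(23 + P)
x(9*j(-5)) - 1*11 = √(23 + 9*1) - 1*11 = √(23 + 9) - 11 = √32 - 11 = 4*√2 - 11 = -11 + 4*√2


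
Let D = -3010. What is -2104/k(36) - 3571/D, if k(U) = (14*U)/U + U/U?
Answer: -251179/1806 ≈ -139.08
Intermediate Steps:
k(U) = 15 (k(U) = 14 + 1 = 15)
-2104/k(36) - 3571/D = -2104/15 - 3571/(-3010) = -2104*1/15 - 3571*(-1/3010) = -2104/15 + 3571/3010 = -251179/1806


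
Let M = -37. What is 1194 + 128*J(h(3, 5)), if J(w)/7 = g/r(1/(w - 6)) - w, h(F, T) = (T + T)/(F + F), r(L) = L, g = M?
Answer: 430078/3 ≈ 1.4336e+5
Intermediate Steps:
g = -37
h(F, T) = T/F (h(F, T) = (2*T)/((2*F)) = (2*T)*(1/(2*F)) = T/F)
J(w) = 1554 - 266*w (J(w) = 7*(-(-222 + 37*w) - w) = 7*(-37*(-6 + w) - w) = 7*((222 - 37*w) - w) = 7*(222 - 38*w) = 1554 - 266*w)
1194 + 128*J(h(3, 5)) = 1194 + 128*(1554 - 1330/3) = 1194 + 128*(3332/3) = 1194 + 426496/3 = 430078/3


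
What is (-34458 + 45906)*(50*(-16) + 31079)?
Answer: 346633992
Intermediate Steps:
(-34458 + 45906)*(50*(-16) + 31079) = 11448*(-800 + 31079) = 11448*30279 = 346633992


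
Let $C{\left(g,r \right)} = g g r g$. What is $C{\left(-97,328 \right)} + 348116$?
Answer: $-299008628$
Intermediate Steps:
$C{\left(g,r \right)} = r g^{3}$ ($C{\left(g,r \right)} = g^{2} r g = r g^{2} g = r g^{3}$)
$C{\left(-97,328 \right)} + 348116 = 328 \left(-97\right)^{3} + 348116 = 328 \left(-912673\right) + 348116 = -299356744 + 348116 = -299008628$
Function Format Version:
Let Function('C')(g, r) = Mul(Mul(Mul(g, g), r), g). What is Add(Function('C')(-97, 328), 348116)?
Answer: -299008628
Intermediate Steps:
Function('C')(g, r) = Mul(r, Pow(g, 3)) (Function('C')(g, r) = Mul(Mul(Pow(g, 2), r), g) = Mul(Mul(r, Pow(g, 2)), g) = Mul(r, Pow(g, 3)))
Add(Function('C')(-97, 328), 348116) = Add(Mul(328, Pow(-97, 3)), 348116) = Add(Mul(328, -912673), 348116) = Add(-299356744, 348116) = -299008628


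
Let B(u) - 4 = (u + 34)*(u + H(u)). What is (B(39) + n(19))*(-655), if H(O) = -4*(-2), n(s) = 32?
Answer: -2270885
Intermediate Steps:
H(O) = 8
B(u) = 4 + (8 + u)*(34 + u) (B(u) = 4 + (u + 34)*(u + 8) = 4 + (34 + u)*(8 + u) = 4 + (8 + u)*(34 + u))
(B(39) + n(19))*(-655) = ((276 + 39**2 + 42*39) + 32)*(-655) = ((276 + 1521 + 1638) + 32)*(-655) = (3435 + 32)*(-655) = 3467*(-655) = -2270885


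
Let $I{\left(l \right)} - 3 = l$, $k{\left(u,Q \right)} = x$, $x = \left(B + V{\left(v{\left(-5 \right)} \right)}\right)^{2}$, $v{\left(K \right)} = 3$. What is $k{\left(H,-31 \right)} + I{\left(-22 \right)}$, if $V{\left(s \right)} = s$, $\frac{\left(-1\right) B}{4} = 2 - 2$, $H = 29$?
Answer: $-10$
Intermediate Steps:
$B = 0$ ($B = - 4 \left(2 - 2\right) = \left(-4\right) 0 = 0$)
$x = 9$ ($x = \left(0 + 3\right)^{2} = 3^{2} = 9$)
$k{\left(u,Q \right)} = 9$
$I{\left(l \right)} = 3 + l$
$k{\left(H,-31 \right)} + I{\left(-22 \right)} = 9 + \left(3 - 22\right) = 9 - 19 = -10$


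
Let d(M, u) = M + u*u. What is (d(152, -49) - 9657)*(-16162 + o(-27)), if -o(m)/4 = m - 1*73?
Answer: 111973248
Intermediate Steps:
d(M, u) = M + u²
o(m) = 292 - 4*m (o(m) = -4*(m - 1*73) = -4*(m - 73) = -4*(-73 + m) = 292 - 4*m)
(d(152, -49) - 9657)*(-16162 + o(-27)) = ((152 + (-49)²) - 9657)*(-16162 + (292 - 4*(-27))) = ((152 + 2401) - 9657)*(-16162 + (292 + 108)) = (2553 - 9657)*(-16162 + 400) = -7104*(-15762) = 111973248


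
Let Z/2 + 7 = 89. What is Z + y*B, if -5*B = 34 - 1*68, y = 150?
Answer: 1184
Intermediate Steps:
Z = 164 (Z = -14 + 2*89 = -14 + 178 = 164)
B = 34/5 (B = -(34 - 1*68)/5 = -(34 - 68)/5 = -⅕*(-34) = 34/5 ≈ 6.8000)
Z + y*B = 164 + 150*(34/5) = 164 + 1020 = 1184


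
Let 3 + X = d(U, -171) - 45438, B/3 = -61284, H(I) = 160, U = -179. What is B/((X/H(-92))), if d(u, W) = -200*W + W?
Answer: 817120/317 ≈ 2577.7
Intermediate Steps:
d(u, W) = -199*W
B = -183852 (B = 3*(-61284) = -183852)
X = -11412 (X = -3 + (-199*(-171) - 45438) = -3 + (34029 - 45438) = -3 - 11409 = -11412)
B/((X/H(-92))) = -183852/((-11412/160)) = -183852/((-11412*1/160)) = -183852/(-2853/40) = -183852*(-40/2853) = 817120/317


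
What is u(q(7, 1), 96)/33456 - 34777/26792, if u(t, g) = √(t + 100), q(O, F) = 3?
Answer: -34777/26792 + √103/33456 ≈ -1.2977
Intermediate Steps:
u(t, g) = √(100 + t)
u(q(7, 1), 96)/33456 - 34777/26792 = √(100 + 3)/33456 - 34777/26792 = √103*(1/33456) - 34777*1/26792 = √103/33456 - 34777/26792 = -34777/26792 + √103/33456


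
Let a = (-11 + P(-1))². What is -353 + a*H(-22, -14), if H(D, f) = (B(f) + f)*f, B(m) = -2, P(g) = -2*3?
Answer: 64383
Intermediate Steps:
P(g) = -6
H(D, f) = f*(-2 + f) (H(D, f) = (-2 + f)*f = f*(-2 + f))
a = 289 (a = (-11 - 6)² = (-17)² = 289)
-353 + a*H(-22, -14) = -353 + 289*(-14*(-2 - 14)) = -353 + 289*(-14*(-16)) = -353 + 289*224 = -353 + 64736 = 64383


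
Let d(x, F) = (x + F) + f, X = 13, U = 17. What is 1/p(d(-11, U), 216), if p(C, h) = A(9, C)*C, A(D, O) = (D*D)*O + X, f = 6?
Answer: 1/11820 ≈ 8.4602e-5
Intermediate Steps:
A(D, O) = 13 + O*D² (A(D, O) = (D*D)*O + 13 = D²*O + 13 = O*D² + 13 = 13 + O*D²)
d(x, F) = 6 + F + x (d(x, F) = (x + F) + 6 = (F + x) + 6 = 6 + F + x)
p(C, h) = C*(13 + 81*C) (p(C, h) = (13 + C*9²)*C = (13 + C*81)*C = (13 + 81*C)*C = C*(13 + 81*C))
1/p(d(-11, U), 216) = 1/((6 + 17 - 11)*(13 + 81*(6 + 17 - 11))) = 1/(12*(13 + 81*12)) = 1/(12*(13 + 972)) = 1/(12*985) = 1/11820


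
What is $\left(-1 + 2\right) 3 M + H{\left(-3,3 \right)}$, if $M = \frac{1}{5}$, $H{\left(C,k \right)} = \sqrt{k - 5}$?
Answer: $\frac{3}{5} + i \sqrt{2} \approx 0.6 + 1.4142 i$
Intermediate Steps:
$H{\left(C,k \right)} = \sqrt{-5 + k}$
$M = \frac{1}{5} \approx 0.2$
$\left(-1 + 2\right) 3 M + H{\left(-3,3 \right)} = \left(-1 + 2\right) 3 \cdot \frac{1}{5} + \sqrt{-5 + 3} = 1 \cdot 3 \cdot \frac{1}{5} + \sqrt{-2} = 3 \cdot \frac{1}{5} + i \sqrt{2} = \frac{3}{5} + i \sqrt{2}$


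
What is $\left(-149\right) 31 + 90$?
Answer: $-4529$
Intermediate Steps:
$\left(-149\right) 31 + 90 = -4619 + 90 = -4529$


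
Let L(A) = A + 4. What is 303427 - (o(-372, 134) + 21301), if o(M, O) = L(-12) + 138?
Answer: 281996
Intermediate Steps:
L(A) = 4 + A
o(M, O) = 130 (o(M, O) = (4 - 12) + 138 = -8 + 138 = 130)
303427 - (o(-372, 134) + 21301) = 303427 - (130 + 21301) = 303427 - 1*21431 = 303427 - 21431 = 281996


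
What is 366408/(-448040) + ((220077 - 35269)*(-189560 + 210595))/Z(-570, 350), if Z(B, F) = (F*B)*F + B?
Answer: -22091394979297/391058104785 ≈ -56.491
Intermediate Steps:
Z(B, F) = B + B*F**2 (Z(B, F) = (B*F)*F + B = B*F**2 + B = B + B*F**2)
366408/(-448040) + ((220077 - 35269)*(-189560 + 210595))/Z(-570, 350) = 366408/(-448040) + ((220077 - 35269)*(-189560 + 210595))/((-570*(1 + 350**2))) = 366408*(-1/448040) + (184808*21035)/((-570*(1 + 122500))) = -45801/56005 + 3887436280/((-570*122501)) = -45801/56005 + 3887436280/(-69825570) = -45801/56005 + 3887436280*(-1/69825570) = -45801/56005 - 388743628/6982557 = -22091394979297/391058104785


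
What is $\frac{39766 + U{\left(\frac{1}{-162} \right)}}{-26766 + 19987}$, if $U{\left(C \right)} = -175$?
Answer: $- \frac{39591}{6779} \approx -5.8402$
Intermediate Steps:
$\frac{39766 + U{\left(\frac{1}{-162} \right)}}{-26766 + 19987} = \frac{39766 - 175}{-26766 + 19987} = \frac{39591}{-6779} = 39591 \left(- \frac{1}{6779}\right) = - \frac{39591}{6779}$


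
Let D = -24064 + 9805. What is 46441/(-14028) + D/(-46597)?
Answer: -1963986025/653662716 ≈ -3.0046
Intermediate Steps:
D = -14259
46441/(-14028) + D/(-46597) = 46441/(-14028) - 14259/(-46597) = 46441*(-1/14028) - 14259*(-1/46597) = -46441/14028 + 14259/46597 = -1963986025/653662716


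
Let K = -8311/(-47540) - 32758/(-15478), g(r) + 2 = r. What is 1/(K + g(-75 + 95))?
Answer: 367912060/7465393569 ≈ 0.049282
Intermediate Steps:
g(r) = -2 + r
K = 842976489/367912060 (K = -8311*(-1/47540) - 32758*(-1/15478) = 8311/47540 + 16379/7739 = 842976489/367912060 ≈ 2.2912)
1/(K + g(-75 + 95)) = 1/(842976489/367912060 + (-2 + (-75 + 95))) = 1/(842976489/367912060 + (-2 + 20)) = 1/(842976489/367912060 + 18) = 1/(7465393569/367912060) = 367912060/7465393569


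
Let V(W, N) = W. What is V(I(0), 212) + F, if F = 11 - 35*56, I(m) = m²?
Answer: -1949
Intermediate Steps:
F = -1949 (F = 11 - 1960 = -1949)
V(I(0), 212) + F = 0² - 1949 = 0 - 1949 = -1949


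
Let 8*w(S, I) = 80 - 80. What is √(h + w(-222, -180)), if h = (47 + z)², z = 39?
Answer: 86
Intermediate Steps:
w(S, I) = 0 (w(S, I) = (80 - 80)/8 = (⅛)*0 = 0)
h = 7396 (h = (47 + 39)² = 86² = 7396)
√(h + w(-222, -180)) = √(7396 + 0) = √7396 = 86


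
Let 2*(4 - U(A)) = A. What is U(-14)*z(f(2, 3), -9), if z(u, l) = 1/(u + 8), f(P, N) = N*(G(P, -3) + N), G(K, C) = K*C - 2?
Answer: -11/7 ≈ -1.5714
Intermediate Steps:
G(K, C) = -2 + C*K (G(K, C) = C*K - 2 = -2 + C*K)
f(P, N) = N*(-2 + N - 3*P) (f(P, N) = N*((-2 - 3*P) + N) = N*(-2 + N - 3*P))
z(u, l) = 1/(8 + u)
U(A) = 4 - A/2
U(-14)*z(f(2, 3), -9) = (4 - ½*(-14))/(8 + 3*(-2 + 3 - 3*2)) = (4 + 7)/(8 + 3*(-2 + 3 - 6)) = 11/(8 + 3*(-5)) = 11/(8 - 15) = 11/(-7) = 11*(-⅐) = -11/7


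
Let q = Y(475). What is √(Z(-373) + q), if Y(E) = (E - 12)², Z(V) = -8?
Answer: √214361 ≈ 462.99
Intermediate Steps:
Y(E) = (-12 + E)²
q = 214369 (q = (-12 + 475)² = 463² = 214369)
√(Z(-373) + q) = √(-8 + 214369) = √214361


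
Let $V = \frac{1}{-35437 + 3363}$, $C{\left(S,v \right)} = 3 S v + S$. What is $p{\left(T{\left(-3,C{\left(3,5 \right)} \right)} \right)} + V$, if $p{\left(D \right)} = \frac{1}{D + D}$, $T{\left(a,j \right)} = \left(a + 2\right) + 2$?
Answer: $\frac{8018}{16037} \approx 0.49997$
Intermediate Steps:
$C{\left(S,v \right)} = S + 3 S v$ ($C{\left(S,v \right)} = 3 S v + S = S + 3 S v$)
$T{\left(a,j \right)} = 4 + a$ ($T{\left(a,j \right)} = \left(2 + a\right) + 2 = 4 + a$)
$V = - \frac{1}{32074}$ ($V = \frac{1}{-32074} = - \frac{1}{32074} \approx -3.1178 \cdot 10^{-5}$)
$p{\left(D \right)} = \frac{1}{2 D}$
$p{\left(T{\left(-3,C{\left(3,5 \right)} \right)} \right)} + V = \frac{1}{2 \left(4 - 3\right)} - \frac{1}{32074} = \frac{1}{2 \cdot 1} - \frac{1}{32074} = \frac{1}{2} \cdot 1 - \frac{1}{32074} = \frac{1}{2} - \frac{1}{32074} = \frac{8018}{16037}$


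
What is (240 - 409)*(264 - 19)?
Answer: -41405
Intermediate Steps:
(240 - 409)*(264 - 19) = -169*245 = -41405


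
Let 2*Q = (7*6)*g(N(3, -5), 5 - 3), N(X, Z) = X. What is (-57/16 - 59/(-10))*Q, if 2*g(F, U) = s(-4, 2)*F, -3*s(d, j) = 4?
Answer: -3927/40 ≈ -98.175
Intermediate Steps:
s(d, j) = -4/3 (s(d, j) = -⅓*4 = -4/3)
g(F, U) = -2*F/3 (g(F, U) = (-4*F/3)/2 = -2*F/3)
Q = -42 (Q = ((7*6)*(-⅔*3))/2 = (42*(-2))/2 = (½)*(-84) = -42)
(-57/16 - 59/(-10))*Q = (-57/16 - 59/(-10))*(-42) = (-57*1/16 - 59*(-⅒))*(-42) = (-57/16 + 59/10)*(-42) = (187/80)*(-42) = -3927/40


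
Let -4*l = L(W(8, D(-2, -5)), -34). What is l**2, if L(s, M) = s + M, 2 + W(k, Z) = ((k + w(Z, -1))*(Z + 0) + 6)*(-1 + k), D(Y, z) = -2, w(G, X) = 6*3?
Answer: 32041/4 ≈ 8010.3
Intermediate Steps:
w(G, X) = 18
W(k, Z) = -2 + (-1 + k)*(6 + Z*(18 + k)) (W(k, Z) = -2 + ((k + 18)*(Z + 0) + 6)*(-1 + k) = -2 + ((18 + k)*Z + 6)*(-1 + k) = -2 + (Z*(18 + k) + 6)*(-1 + k) = -2 + (6 + Z*(18 + k))*(-1 + k) = -2 + (-1 + k)*(6 + Z*(18 + k)))
L(s, M) = M + s
l = 179/2 (l = -(-34 + (-8 - 18*(-2) + 6*8 - 2*8**2 + 17*(-2)*8))/4 = -(-34 + (-8 + 36 + 48 - 2*64 - 272))/4 = -(-34 + (-8 + 36 + 48 - 128 - 272))/4 = -(-34 - 324)/4 = -1/4*(-358) = 179/2 ≈ 89.500)
l**2 = (179/2)**2 = 32041/4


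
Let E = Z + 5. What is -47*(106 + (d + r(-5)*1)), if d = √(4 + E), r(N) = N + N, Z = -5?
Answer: -4606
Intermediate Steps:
E = 0 (E = -5 + 5 = 0)
r(N) = 2*N
d = 2 (d = √(4 + 0) = √4 = 2)
-47*(106 + (d + r(-5)*1)) = -47*(106 + (2 + (2*(-5))*1)) = -47*(106 + (2 - 10*1)) = -47*(106 + (2 - 10)) = -47*(106 - 8) = -47*98 = -4606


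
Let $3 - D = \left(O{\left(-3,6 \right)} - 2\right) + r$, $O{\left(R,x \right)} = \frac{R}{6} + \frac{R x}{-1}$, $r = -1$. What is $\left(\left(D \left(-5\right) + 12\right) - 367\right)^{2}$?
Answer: $\frac{354025}{4} \approx 88506.0$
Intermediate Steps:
$O{\left(R,x \right)} = \frac{R}{6} - R x$ ($O{\left(R,x \right)} = R \frac{1}{6} + R x \left(-1\right) = \frac{R}{6} - R x$)
$D = - \frac{23}{2}$ ($D = 3 - \left(\left(- 3 \left(\frac{1}{6} - 6\right) - 2\right) - 1\right) = 3 - \left(\left(\left(-3\right) \left(- \frac{35}{6}\right) - 2\right) - 1\right) = 3 - \left(\left(\frac{35}{2} - 2\right) - 1\right) = 3 - \left(\frac{31}{2} - 1\right) = 3 - \frac{29}{2} = - \frac{23}{2} \approx -11.5$)
$\left(\left(D \left(-5\right) + 12\right) - 367\right)^{2} = \left(\left(\left(- \frac{23}{2}\right) \left(-5\right) + 12\right) - 367\right)^{2} = \left(\left(\frac{115}{2} + 12\right) - 367\right)^{2} = \left(\frac{139}{2} - 367\right)^{2} = \left(- \frac{595}{2}\right)^{2} = \frac{354025}{4}$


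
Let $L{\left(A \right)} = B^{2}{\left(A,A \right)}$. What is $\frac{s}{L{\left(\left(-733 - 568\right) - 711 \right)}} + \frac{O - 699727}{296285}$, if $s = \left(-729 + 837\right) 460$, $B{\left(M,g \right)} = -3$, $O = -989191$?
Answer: $\frac{148527662}{26935} \approx 5514.3$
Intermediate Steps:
$L{\left(A \right)} = 9$ ($L{\left(A \right)} = \left(-3\right)^{2} = 9$)
$s = 49680$ ($s = 108 \cdot 460 = 49680$)
$\frac{s}{L{\left(\left(-733 - 568\right) - 711 \right)}} + \frac{O - 699727}{296285} = \frac{49680}{9} + \frac{-989191 - 699727}{296285} = 49680 \cdot \frac{1}{9} + \left(-989191 - 699727\right) \frac{1}{296285} = 5520 - \frac{153538}{26935} = \frac{148527662}{26935}$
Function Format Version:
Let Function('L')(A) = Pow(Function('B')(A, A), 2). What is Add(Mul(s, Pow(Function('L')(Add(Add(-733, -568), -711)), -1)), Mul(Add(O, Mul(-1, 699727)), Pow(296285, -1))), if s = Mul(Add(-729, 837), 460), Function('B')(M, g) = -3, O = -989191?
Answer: Rational(148527662, 26935) ≈ 5514.3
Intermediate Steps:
Function('L')(A) = 9 (Function('L')(A) = Pow(-3, 2) = 9)
s = 49680 (s = Mul(108, 460) = 49680)
Add(Mul(s, Pow(Function('L')(Add(Add(-733, -568), -711)), -1)), Mul(Add(O, Mul(-1, 699727)), Pow(296285, -1))) = Add(Mul(49680, Pow(9, -1)), Mul(Add(-989191, Mul(-1, 699727)), Pow(296285, -1))) = Add(Mul(49680, Rational(1, 9)), Mul(Add(-989191, -699727), Rational(1, 296285))) = Add(5520, Mul(-1688918, Rational(1, 296285))) = Add(5520, Rational(-153538, 26935)) = Rational(148527662, 26935)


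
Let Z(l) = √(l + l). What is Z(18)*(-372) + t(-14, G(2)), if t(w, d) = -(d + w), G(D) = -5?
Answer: -2213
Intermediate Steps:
t(w, d) = -d - w
Z(l) = √2*√l (Z(l) = √(2*l) = √2*√l)
Z(18)*(-372) + t(-14, G(2)) = (√2*√18)*(-372) + (-1*(-5) - 1*(-14)) = (√2*(3*√2))*(-372) + (5 + 14) = 6*(-372) + 19 = -2232 + 19 = -2213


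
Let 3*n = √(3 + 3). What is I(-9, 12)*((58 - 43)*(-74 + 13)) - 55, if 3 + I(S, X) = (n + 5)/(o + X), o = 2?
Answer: 33085/14 - 305*√6/14 ≈ 2309.9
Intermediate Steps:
n = √6/3 (n = √(3 + 3)/3 = √6/3 ≈ 0.81650)
I(S, X) = -3 + (5 + √6/3)/(2 + X) (I(S, X) = -3 + (√6/3 + 5)/(2 + X) = -3 + (5 + √6/3)/(2 + X))
I(-9, 12)*((58 - 43)*(-74 + 13)) - 55 = ((-3 + √6 - 9*12)/(3*(2 + 12)))*((58 - 43)*(-74 + 13)) - 55 = ((⅓)*(-3 + √6 - 108)/14)*(15*(-61)) - 55 = ((⅓)*(1/14)*(-111 + √6))*(-915) - 55 = (-37/14 + √6/42)*(-915) - 55 = (33855/14 - 305*√6/14) - 55 = 33085/14 - 305*√6/14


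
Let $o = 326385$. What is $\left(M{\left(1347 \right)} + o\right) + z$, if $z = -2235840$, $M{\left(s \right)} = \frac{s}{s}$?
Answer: $-1909454$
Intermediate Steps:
$M{\left(s \right)} = 1$
$\left(M{\left(1347 \right)} + o\right) + z = \left(1 + 326385\right) - 2235840 = 326386 - 2235840 = -1909454$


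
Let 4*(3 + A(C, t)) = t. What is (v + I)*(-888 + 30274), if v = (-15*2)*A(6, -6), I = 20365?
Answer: 602413000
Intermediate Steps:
A(C, t) = -3 + t/4
v = 135 (v = (-15*2)*(-3 + (1/4)*(-6)) = -30*(-3 - 3/2) = -30*(-9/2) = 135)
(v + I)*(-888 + 30274) = (135 + 20365)*(-888 + 30274) = 20500*29386 = 602413000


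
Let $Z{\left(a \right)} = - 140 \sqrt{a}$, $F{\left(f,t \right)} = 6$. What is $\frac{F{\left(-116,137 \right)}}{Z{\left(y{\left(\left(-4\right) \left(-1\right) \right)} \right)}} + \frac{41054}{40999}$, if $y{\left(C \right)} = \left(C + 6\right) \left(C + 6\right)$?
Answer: $\frac{4087829}{4099900} \approx 0.99706$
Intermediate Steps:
$y{\left(C \right)} = \left(6 + C\right)^{2}$ ($y{\left(C \right)} = \left(6 + C\right) \left(6 + C\right) = \left(6 + C\right)^{2}$)
$\frac{F{\left(-116,137 \right)}}{Z{\left(y{\left(\left(-4\right) \left(-1\right) \right)} \right)}} + \frac{41054}{40999} = \frac{6}{\left(-140\right) \sqrt{\left(6 - -4\right)^{2}}} + \frac{41054}{40999} = \frac{6}{\left(-140\right) \sqrt{\left(6 + 4\right)^{2}}} + 41054 \cdot \frac{1}{40999} = \frac{6}{\left(-140\right) \sqrt{10^{2}}} + \frac{41054}{40999} = \frac{6}{\left(-140\right) \sqrt{100}} + \frac{41054}{40999} = \frac{6}{\left(-140\right) 10} + \frac{41054}{40999} = \frac{6}{-1400} + \frac{41054}{40999} = 6 \left(- \frac{1}{1400}\right) + \frac{41054}{40999} = - \frac{3}{700} + \frac{41054}{40999} = \frac{4087829}{4099900}$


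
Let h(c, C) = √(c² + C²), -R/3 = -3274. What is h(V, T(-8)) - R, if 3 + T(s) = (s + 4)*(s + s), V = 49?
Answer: -9822 + √6122 ≈ -9743.8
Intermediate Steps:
T(s) = -3 + 2*s*(4 + s) (T(s) = -3 + (s + 4)*(s + s) = -3 + (4 + s)*(2*s) = -3 + 2*s*(4 + s))
R = 9822 (R = -3*(-3274) = 9822)
h(c, C) = √(C² + c²)
h(V, T(-8)) - R = √((-3 + 2*(-8)² + 8*(-8))² + 49²) - 1*9822 = √((-3 + 2*64 - 64)² + 2401) - 9822 = √((-3 + 128 - 64)² + 2401) - 9822 = √(61² + 2401) - 9822 = √(3721 + 2401) - 9822 = √6122 - 9822 = -9822 + √6122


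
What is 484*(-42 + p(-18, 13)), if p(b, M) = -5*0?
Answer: -20328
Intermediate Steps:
p(b, M) = 0
484*(-42 + p(-18, 13)) = 484*(-42 + 0) = 484*(-42) = -20328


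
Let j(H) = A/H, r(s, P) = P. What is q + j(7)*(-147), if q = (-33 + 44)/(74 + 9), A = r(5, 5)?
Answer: -8704/83 ≈ -104.87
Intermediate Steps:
A = 5
j(H) = 5/H
q = 11/83 ≈ 0.13253
q + j(7)*(-147) = 11/83 + (5/7)*(-147) = 11/83 - 105 = -8704/83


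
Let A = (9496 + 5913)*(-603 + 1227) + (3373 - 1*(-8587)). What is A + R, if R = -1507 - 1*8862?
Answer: 9616807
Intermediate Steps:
A = 9627176 (A = 15409*624 + (3373 + 8587) = 9615216 + 11960 = 9627176)
R = -10369 (R = -1507 - 8862 = -10369)
A + R = 9627176 - 10369 = 9616807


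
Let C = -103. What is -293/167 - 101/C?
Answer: -13312/17201 ≈ -0.77391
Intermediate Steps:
-293/167 - 101/C = -293/167 - 101/(-103) = -293*1/167 - 101*(-1/103) = -293/167 + 101/103 = -13312/17201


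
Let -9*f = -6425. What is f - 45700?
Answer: -404875/9 ≈ -44986.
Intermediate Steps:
f = 6425/9 (f = -⅑*(-6425) = 6425/9 ≈ 713.89)
f - 45700 = 6425/9 - 45700 = -404875/9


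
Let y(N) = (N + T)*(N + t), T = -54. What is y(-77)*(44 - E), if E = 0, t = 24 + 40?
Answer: 74932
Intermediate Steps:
t = 64
y(N) = (-54 + N)*(64 + N) (y(N) = (N - 54)*(N + 64) = (-54 + N)*(64 + N))
y(-77)*(44 - E) = (-3456 + (-77)² + 10*(-77))*(44 - 1*0) = (-3456 + 5929 - 770)*(44 + 0) = 1703*44 = 74932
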